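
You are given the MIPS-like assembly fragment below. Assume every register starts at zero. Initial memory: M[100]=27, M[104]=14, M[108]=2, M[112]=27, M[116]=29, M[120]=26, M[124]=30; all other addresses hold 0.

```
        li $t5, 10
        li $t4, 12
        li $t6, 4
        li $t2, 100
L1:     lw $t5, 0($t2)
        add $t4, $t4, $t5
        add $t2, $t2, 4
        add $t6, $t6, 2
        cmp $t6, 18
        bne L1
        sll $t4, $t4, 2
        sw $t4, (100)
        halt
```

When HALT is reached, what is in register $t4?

after li $t5, 10: $t5=10
after li $t4, 12: $t4=12
after li $t6, 4: $t6=4
after li $t2, 100: $t2=100
after lw $t5, 0($t2): $t5=M[100]=27
after add $t4, $t4, $t5: $t4=12+27=39
after add $t2, $t2, 4: $t2=100+4=104
after add $t6, $t6, 2: $t6=4+2=6
cmp $t6, 18  (cmp 6,18)
bne L1: taken
after lw $t5, 0($t2): $t5=M[104]=14
after add $t4, $t4, $t5: $t4=39+14=53
after add $t2, $t2, 4: $t2=104+4=108
after add $t6, $t6, 2: $t6=6+2=8
cmp $t6, 18  (cmp 8,18)
bne L1: taken
after lw $t5, 0($t2): $t5=M[108]=2
after add $t4, $t4, $t5: $t4=53+2=55
after add $t2, $t2, 4: $t2=108+4=112
after add $t6, $t6, 2: $t6=8+2=10
cmp $t6, 18  (cmp 10,18)
bne L1: taken
after lw $t5, 0($t2): $t5=M[112]=27
after add $t4, $t4, $t5: $t4=55+27=82
after add $t2, $t2, 4: $t2=112+4=116
after add $t6, $t6, 2: $t6=10+2=12
cmp $t6, 18  (cmp 12,18)
bne L1: taken
after lw $t5, 0($t2): $t5=M[116]=29
after add $t4, $t4, $t5: $t4=82+29=111
after add $t2, $t2, 4: $t2=116+4=120
after add $t6, $t6, 2: $t6=12+2=14
cmp $t6, 18  (cmp 14,18)
bne L1: taken
after lw $t5, 0($t2): $t5=M[120]=26
after add $t4, $t4, $t5: $t4=111+26=137
after add $t2, $t2, 4: $t2=120+4=124
after add $t6, $t6, 2: $t6=14+2=16
cmp $t6, 18  (cmp 16,18)
bne L1: taken
after lw $t5, 0($t2): $t5=M[124]=30
after add $t4, $t4, $t5: $t4=137+30=167
after add $t2, $t2, 4: $t2=124+4=128
after add $t6, $t6, 2: $t6=16+2=18
cmp $t6, 18  (cmp 18,18)
bne L1: not taken
after sll $t4, $t4, 2: $t4=167<<2=668
sw $t4, (100) → M[100]=668
halt.

668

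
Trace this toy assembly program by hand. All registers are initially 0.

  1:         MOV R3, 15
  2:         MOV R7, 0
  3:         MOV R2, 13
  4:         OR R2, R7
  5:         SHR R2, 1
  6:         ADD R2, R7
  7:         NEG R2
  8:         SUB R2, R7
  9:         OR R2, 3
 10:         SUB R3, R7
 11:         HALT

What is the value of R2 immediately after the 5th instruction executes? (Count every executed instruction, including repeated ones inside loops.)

R3=15
R7=0
R2=13
R2=13|0=13
R2=13>>1=6
After step 5: R2 = 6.

6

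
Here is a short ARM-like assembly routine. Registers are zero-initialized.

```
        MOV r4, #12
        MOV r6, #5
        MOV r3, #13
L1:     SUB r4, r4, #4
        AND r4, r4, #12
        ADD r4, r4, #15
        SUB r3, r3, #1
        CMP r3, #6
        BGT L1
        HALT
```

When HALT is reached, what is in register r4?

23

MOV r4, #12 → r4=12
MOV r6, #5 → r6=5
MOV r3, #13 → r3=13
SUB r4, r4, #4 → r4=12-4=8
AND r4, r4, #12 → r4=8&12=8
ADD r4, r4, #15 → r4=8+15=23
SUB r3, r3, #1 → r3=13-1=12
CMP r3, #6  (cmp 12,6)
BGT L1: taken
SUB r4, r4, #4 → r4=23-4=19
AND r4, r4, #12 → r4=19&12=0
ADD r4, r4, #15 → r4=0+15=15
SUB r3, r3, #1 → r3=12-1=11
CMP r3, #6  (cmp 11,6)
BGT L1: taken
SUB r4, r4, #4 → r4=15-4=11
AND r4, r4, #12 → r4=11&12=8
ADD r4, r4, #15 → r4=8+15=23
SUB r3, r3, #1 → r3=11-1=10
CMP r3, #6  (cmp 10,6)
BGT L1: taken
SUB r4, r4, #4 → r4=23-4=19
AND r4, r4, #12 → r4=19&12=0
ADD r4, r4, #15 → r4=0+15=15
SUB r3, r3, #1 → r3=10-1=9
CMP r3, #6  (cmp 9,6)
BGT L1: taken
SUB r4, r4, #4 → r4=15-4=11
AND r4, r4, #12 → r4=11&12=8
ADD r4, r4, #15 → r4=8+15=23
SUB r3, r3, #1 → r3=9-1=8
CMP r3, #6  (cmp 8,6)
BGT L1: taken
SUB r4, r4, #4 → r4=23-4=19
AND r4, r4, #12 → r4=19&12=0
ADD r4, r4, #15 → r4=0+15=15
SUB r3, r3, #1 → r3=8-1=7
CMP r3, #6  (cmp 7,6)
BGT L1: taken
SUB r4, r4, #4 → r4=15-4=11
AND r4, r4, #12 → r4=11&12=8
ADD r4, r4, #15 → r4=8+15=23
SUB r3, r3, #1 → r3=7-1=6
CMP r3, #6  (cmp 6,6)
BGT L1: not taken
halt.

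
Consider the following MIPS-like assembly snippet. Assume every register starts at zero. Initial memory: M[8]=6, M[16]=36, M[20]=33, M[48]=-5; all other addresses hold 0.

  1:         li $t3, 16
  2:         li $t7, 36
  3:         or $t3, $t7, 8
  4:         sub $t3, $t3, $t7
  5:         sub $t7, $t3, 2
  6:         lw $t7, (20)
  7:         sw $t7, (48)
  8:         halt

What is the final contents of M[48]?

li $t3, 16 → $t3=16
li $t7, 36 → $t7=36
or $t3, $t7, 8 → $t3=36|8=44
sub $t3, $t3, $t7 → $t3=44-36=8
sub $t7, $t3, 2 → $t7=8-2=6
lw $t7, (20) → $t7=M[20]=33
sw $t7, (48) → M[48]=33
halt.

33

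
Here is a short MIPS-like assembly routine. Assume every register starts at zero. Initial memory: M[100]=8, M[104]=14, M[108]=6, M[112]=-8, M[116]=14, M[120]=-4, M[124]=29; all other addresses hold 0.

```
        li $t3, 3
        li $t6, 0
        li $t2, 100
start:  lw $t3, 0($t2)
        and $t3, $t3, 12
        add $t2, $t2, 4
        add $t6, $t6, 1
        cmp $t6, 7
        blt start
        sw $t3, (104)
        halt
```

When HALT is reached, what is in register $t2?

after li $t3, 3: $t3=3
after li $t6, 0: $t6=0
after li $t2, 100: $t2=100
after lw $t3, 0($t2): $t3=M[100]=8
after and $t3, $t3, 12: $t3=8&12=8
after add $t2, $t2, 4: $t2=100+4=104
after add $t6, $t6, 1: $t6=0+1=1
cmp $t6, 7  (cmp 1,7)
blt start: taken
after lw $t3, 0($t2): $t3=M[104]=14
after and $t3, $t3, 12: $t3=14&12=12
after add $t2, $t2, 4: $t2=104+4=108
after add $t6, $t6, 1: $t6=1+1=2
cmp $t6, 7  (cmp 2,7)
blt start: taken
after lw $t3, 0($t2): $t3=M[108]=6
after and $t3, $t3, 12: $t3=6&12=4
after add $t2, $t2, 4: $t2=108+4=112
after add $t6, $t6, 1: $t6=2+1=3
cmp $t6, 7  (cmp 3,7)
blt start: taken
after lw $t3, 0($t2): $t3=M[112]=-8
after and $t3, $t3, 12: $t3=(-8)&12=8
after add $t2, $t2, 4: $t2=112+4=116
after add $t6, $t6, 1: $t6=3+1=4
cmp $t6, 7  (cmp 4,7)
blt start: taken
after lw $t3, 0($t2): $t3=M[116]=14
after and $t3, $t3, 12: $t3=14&12=12
after add $t2, $t2, 4: $t2=116+4=120
after add $t6, $t6, 1: $t6=4+1=5
cmp $t6, 7  (cmp 5,7)
blt start: taken
after lw $t3, 0($t2): $t3=M[120]=-4
after and $t3, $t3, 12: $t3=(-4)&12=12
after add $t2, $t2, 4: $t2=120+4=124
after add $t6, $t6, 1: $t6=5+1=6
cmp $t6, 7  (cmp 6,7)
blt start: taken
after lw $t3, 0($t2): $t3=M[124]=29
after and $t3, $t3, 12: $t3=29&12=12
after add $t2, $t2, 4: $t2=124+4=128
after add $t6, $t6, 1: $t6=6+1=7
cmp $t6, 7  (cmp 7,7)
blt start: not taken
sw $t3, (104) → M[104]=12
halt.

128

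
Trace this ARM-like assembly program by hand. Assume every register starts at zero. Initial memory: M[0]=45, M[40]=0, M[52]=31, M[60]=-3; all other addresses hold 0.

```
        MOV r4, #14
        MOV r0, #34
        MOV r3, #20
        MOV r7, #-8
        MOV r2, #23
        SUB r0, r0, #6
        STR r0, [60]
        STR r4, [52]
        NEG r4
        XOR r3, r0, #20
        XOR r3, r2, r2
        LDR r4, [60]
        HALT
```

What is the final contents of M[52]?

after MOV r4, #14: r4=14
after MOV r0, #34: r0=34
after MOV r3, #20: r3=20
after MOV r7, #-8: r7=-8
after MOV r2, #23: r2=23
after SUB r0, r0, #6: r0=34-6=28
STR r0, [60] → M[60]=28
STR r4, [52] → M[52]=14
after NEG r4: r4=-(14)=-14
after XOR r3, r0, #20: r3=28^20=8
after XOR r3, r2, r2: r3=23^23=0
after LDR r4, [60]: r4=M[60]=28
halt.

14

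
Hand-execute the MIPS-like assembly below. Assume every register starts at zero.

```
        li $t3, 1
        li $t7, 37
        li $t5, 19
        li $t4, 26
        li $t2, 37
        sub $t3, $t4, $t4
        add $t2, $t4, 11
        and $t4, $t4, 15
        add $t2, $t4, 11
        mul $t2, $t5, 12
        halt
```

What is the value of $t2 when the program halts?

li $t3, 1 → $t3=1
li $t7, 37 → $t7=37
li $t5, 19 → $t5=19
li $t4, 26 → $t4=26
li $t2, 37 → $t2=37
sub $t3, $t4, $t4 → $t3=26-26=0
add $t2, $t4, 11 → $t2=26+11=37
and $t4, $t4, 15 → $t4=26&15=10
add $t2, $t4, 11 → $t2=10+11=21
mul $t2, $t5, 12 → $t2=19*12=228
halt.

228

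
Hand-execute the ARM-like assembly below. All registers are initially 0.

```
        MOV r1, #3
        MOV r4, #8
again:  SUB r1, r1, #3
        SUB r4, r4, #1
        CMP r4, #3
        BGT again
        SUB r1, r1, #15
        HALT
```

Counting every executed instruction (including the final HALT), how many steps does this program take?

24

MOV r1, #3 → r1=3
MOV r4, #8 → r4=8
SUB r1, r1, #3 → r1=3-3=0
SUB r4, r4, #1 → r4=8-1=7
CMP r4, #3  (cmp 7,3)
BGT again: taken
SUB r1, r1, #3 → r1=0-3=-3
SUB r4, r4, #1 → r4=7-1=6
CMP r4, #3  (cmp 6,3)
BGT again: taken
SUB r1, r1, #3 → r1=(-3)-3=-6
SUB r4, r4, #1 → r4=6-1=5
CMP r4, #3  (cmp 5,3)
BGT again: taken
SUB r1, r1, #3 → r1=(-6)-3=-9
SUB r4, r4, #1 → r4=5-1=4
CMP r4, #3  (cmp 4,3)
BGT again: taken
SUB r1, r1, #3 → r1=(-9)-3=-12
SUB r4, r4, #1 → r4=4-1=3
CMP r4, #3  (cmp 3,3)
BGT again: not taken
SUB r1, r1, #15 → r1=(-12)-15=-27
halt.
Total executed instructions: 24.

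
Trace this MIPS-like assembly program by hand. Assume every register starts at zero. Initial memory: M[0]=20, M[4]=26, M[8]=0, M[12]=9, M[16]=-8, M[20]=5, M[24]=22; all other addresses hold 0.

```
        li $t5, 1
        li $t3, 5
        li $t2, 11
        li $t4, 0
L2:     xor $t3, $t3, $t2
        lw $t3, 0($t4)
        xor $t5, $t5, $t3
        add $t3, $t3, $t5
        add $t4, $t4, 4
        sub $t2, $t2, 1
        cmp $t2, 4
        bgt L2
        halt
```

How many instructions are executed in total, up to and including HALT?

after li $t5, 1: $t5=1
after li $t3, 5: $t3=5
after li $t2, 11: $t2=11
after li $t4, 0: $t4=0
after xor $t3, $t3, $t2: $t3=5^11=14
after lw $t3, 0($t4): $t3=M[0]=20
after xor $t5, $t5, $t3: $t5=1^20=21
after add $t3, $t3, $t5: $t3=20+21=41
after add $t4, $t4, 4: $t4=0+4=4
after sub $t2, $t2, 1: $t2=11-1=10
cmp $t2, 4  (cmp 10,4)
bgt L2: taken
after xor $t3, $t3, $t2: $t3=41^10=35
after lw $t3, 0($t4): $t3=M[4]=26
after xor $t5, $t5, $t3: $t5=21^26=15
after add $t3, $t3, $t5: $t3=26+15=41
after add $t4, $t4, 4: $t4=4+4=8
after sub $t2, $t2, 1: $t2=10-1=9
cmp $t2, 4  (cmp 9,4)
bgt L2: taken
after xor $t3, $t3, $t2: $t3=41^9=32
after lw $t3, 0($t4): $t3=M[8]=0
after xor $t5, $t5, $t3: $t5=15^0=15
after add $t3, $t3, $t5: $t3=0+15=15
after add $t4, $t4, 4: $t4=8+4=12
after sub $t2, $t2, 1: $t2=9-1=8
cmp $t2, 4  (cmp 8,4)
bgt L2: taken
after xor $t3, $t3, $t2: $t3=15^8=7
after lw $t3, 0($t4): $t3=M[12]=9
after xor $t5, $t5, $t3: $t5=15^9=6
after add $t3, $t3, $t5: $t3=9+6=15
after add $t4, $t4, 4: $t4=12+4=16
after sub $t2, $t2, 1: $t2=8-1=7
cmp $t2, 4  (cmp 7,4)
bgt L2: taken
after xor $t3, $t3, $t2: $t3=15^7=8
after lw $t3, 0($t4): $t3=M[16]=-8
after xor $t5, $t5, $t3: $t5=6^(-8)=-2
after add $t3, $t3, $t5: $t3=(-8)+(-2)=-10
after add $t4, $t4, 4: $t4=16+4=20
after sub $t2, $t2, 1: $t2=7-1=6
cmp $t2, 4  (cmp 6,4)
bgt L2: taken
after xor $t3, $t3, $t2: $t3=(-10)^6=-16
after lw $t3, 0($t4): $t3=M[20]=5
after xor $t5, $t5, $t3: $t5=(-2)^5=-5
after add $t3, $t3, $t5: $t3=5+(-5)=0
after add $t4, $t4, 4: $t4=20+4=24
after sub $t2, $t2, 1: $t2=6-1=5
cmp $t2, 4  (cmp 5,4)
bgt L2: taken
after xor $t3, $t3, $t2: $t3=0^5=5
after lw $t3, 0($t4): $t3=M[24]=22
after xor $t5, $t5, $t3: $t5=(-5)^22=-19
after add $t3, $t3, $t5: $t3=22+(-19)=3
after add $t4, $t4, 4: $t4=24+4=28
after sub $t2, $t2, 1: $t2=5-1=4
cmp $t2, 4  (cmp 4,4)
bgt L2: not taken
halt.
Total executed instructions: 61.

61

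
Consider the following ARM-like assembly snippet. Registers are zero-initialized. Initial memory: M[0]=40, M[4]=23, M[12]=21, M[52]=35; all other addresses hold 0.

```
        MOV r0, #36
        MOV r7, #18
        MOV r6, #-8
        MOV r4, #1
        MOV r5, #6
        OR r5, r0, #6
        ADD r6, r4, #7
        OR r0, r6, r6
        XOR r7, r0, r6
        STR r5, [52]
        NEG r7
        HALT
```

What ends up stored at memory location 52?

38

MOV r0, #36 → r0=36
MOV r7, #18 → r7=18
MOV r6, #-8 → r6=-8
MOV r4, #1 → r4=1
MOV r5, #6 → r5=6
OR r5, r0, #6 → r5=36|6=38
ADD r6, r4, #7 → r6=1+7=8
OR r0, r6, r6 → r0=8|8=8
XOR r7, r0, r6 → r7=8^8=0
STR r5, [52] → M[52]=38
NEG r7 → r7=-(0)=0
halt.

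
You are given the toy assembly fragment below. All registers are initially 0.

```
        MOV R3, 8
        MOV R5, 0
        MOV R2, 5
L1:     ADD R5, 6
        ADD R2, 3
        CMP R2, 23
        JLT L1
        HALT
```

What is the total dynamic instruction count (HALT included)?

28

after MOV R3, 8: R3=8
after MOV R5, 0: R5=0
after MOV R2, 5: R2=5
after ADD R5, 6: R5=0+6=6
after ADD R2, 3: R2=5+3=8
CMP R2, 23  (cmp 8,23)
JLT L1: taken
after ADD R5, 6: R5=6+6=12
after ADD R2, 3: R2=8+3=11
CMP R2, 23  (cmp 11,23)
JLT L1: taken
after ADD R5, 6: R5=12+6=18
after ADD R2, 3: R2=11+3=14
CMP R2, 23  (cmp 14,23)
JLT L1: taken
after ADD R5, 6: R5=18+6=24
after ADD R2, 3: R2=14+3=17
CMP R2, 23  (cmp 17,23)
JLT L1: taken
after ADD R5, 6: R5=24+6=30
after ADD R2, 3: R2=17+3=20
CMP R2, 23  (cmp 20,23)
JLT L1: taken
after ADD R5, 6: R5=30+6=36
after ADD R2, 3: R2=20+3=23
CMP R2, 23  (cmp 23,23)
JLT L1: not taken
halt.
Total executed instructions: 28.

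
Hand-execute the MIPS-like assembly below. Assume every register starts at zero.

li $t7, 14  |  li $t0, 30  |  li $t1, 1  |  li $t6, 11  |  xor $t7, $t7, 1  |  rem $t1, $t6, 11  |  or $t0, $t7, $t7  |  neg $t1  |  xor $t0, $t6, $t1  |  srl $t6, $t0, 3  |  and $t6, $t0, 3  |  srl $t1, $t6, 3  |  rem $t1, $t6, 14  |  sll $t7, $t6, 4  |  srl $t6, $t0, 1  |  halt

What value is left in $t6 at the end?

li $t7, 14 → $t7=14
li $t0, 30 → $t0=30
li $t1, 1 → $t1=1
li $t6, 11 → $t6=11
xor $t7, $t7, 1 → $t7=14^1=15
rem $t1, $t6, 11 → $t1=11%11=0
or $t0, $t7, $t7 → $t0=15|15=15
neg $t1 → $t1=-(0)=0
xor $t0, $t6, $t1 → $t0=11^0=11
srl $t6, $t0, 3 → $t6=11>>3=1
and $t6, $t0, 3 → $t6=11&3=3
srl $t1, $t6, 3 → $t1=3>>3=0
rem $t1, $t6, 14 → $t1=3%14=3
sll $t7, $t6, 4 → $t7=3<<4=48
srl $t6, $t0, 1 → $t6=11>>1=5
halt.

5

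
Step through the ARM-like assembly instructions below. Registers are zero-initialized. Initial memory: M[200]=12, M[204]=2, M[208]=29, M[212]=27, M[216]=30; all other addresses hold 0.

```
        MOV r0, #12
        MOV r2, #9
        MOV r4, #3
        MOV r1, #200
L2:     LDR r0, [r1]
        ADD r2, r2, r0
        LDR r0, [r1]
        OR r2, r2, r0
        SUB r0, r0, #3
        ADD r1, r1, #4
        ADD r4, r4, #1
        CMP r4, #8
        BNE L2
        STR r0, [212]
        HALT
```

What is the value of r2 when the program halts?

127

MOV r0, #12 → r0=12
MOV r2, #9 → r2=9
MOV r4, #3 → r4=3
MOV r1, #200 → r1=200
LDR r0, [r1] → r0=M[200]=12
ADD r2, r2, r0 → r2=9+12=21
LDR r0, [r1] → r0=M[200]=12
OR r2, r2, r0 → r2=21|12=29
SUB r0, r0, #3 → r0=12-3=9
ADD r1, r1, #4 → r1=200+4=204
ADD r4, r4, #1 → r4=3+1=4
CMP r4, #8  (cmp 4,8)
BNE L2: taken
LDR r0, [r1] → r0=M[204]=2
ADD r2, r2, r0 → r2=29+2=31
LDR r0, [r1] → r0=M[204]=2
OR r2, r2, r0 → r2=31|2=31
SUB r0, r0, #3 → r0=2-3=-1
ADD r1, r1, #4 → r1=204+4=208
ADD r4, r4, #1 → r4=4+1=5
CMP r4, #8  (cmp 5,8)
BNE L2: taken
LDR r0, [r1] → r0=M[208]=29
ADD r2, r2, r0 → r2=31+29=60
LDR r0, [r1] → r0=M[208]=29
OR r2, r2, r0 → r2=60|29=61
SUB r0, r0, #3 → r0=29-3=26
ADD r1, r1, #4 → r1=208+4=212
ADD r4, r4, #1 → r4=5+1=6
CMP r4, #8  (cmp 6,8)
BNE L2: taken
LDR r0, [r1] → r0=M[212]=27
ADD r2, r2, r0 → r2=61+27=88
LDR r0, [r1] → r0=M[212]=27
OR r2, r2, r0 → r2=88|27=91
SUB r0, r0, #3 → r0=27-3=24
ADD r1, r1, #4 → r1=212+4=216
ADD r4, r4, #1 → r4=6+1=7
CMP r4, #8  (cmp 7,8)
BNE L2: taken
LDR r0, [r1] → r0=M[216]=30
ADD r2, r2, r0 → r2=91+30=121
LDR r0, [r1] → r0=M[216]=30
OR r2, r2, r0 → r2=121|30=127
SUB r0, r0, #3 → r0=30-3=27
ADD r1, r1, #4 → r1=216+4=220
ADD r4, r4, #1 → r4=7+1=8
CMP r4, #8  (cmp 8,8)
BNE L2: not taken
STR r0, [212] → M[212]=27
halt.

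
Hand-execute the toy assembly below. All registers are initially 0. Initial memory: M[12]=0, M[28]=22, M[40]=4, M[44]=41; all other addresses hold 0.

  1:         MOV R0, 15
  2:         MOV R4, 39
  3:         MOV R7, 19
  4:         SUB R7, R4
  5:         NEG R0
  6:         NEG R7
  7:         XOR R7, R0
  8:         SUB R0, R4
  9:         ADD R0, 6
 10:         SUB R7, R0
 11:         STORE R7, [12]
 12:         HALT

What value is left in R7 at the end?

21

R0=15
R4=39
R7=19
R7=19-39=-20
R0=-(15)=-15
R7=-(-20)=20
R7=20^(-15)=-27
R0=(-15)-39=-54
R0=(-54)+6=-48
R7=(-27)-(-48)=21
STORE R7, [12] → M[12]=21
halt.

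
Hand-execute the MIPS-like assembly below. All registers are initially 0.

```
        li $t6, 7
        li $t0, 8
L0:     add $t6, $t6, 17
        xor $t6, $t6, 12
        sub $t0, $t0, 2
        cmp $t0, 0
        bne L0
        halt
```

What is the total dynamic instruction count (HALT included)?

23

$t6=7
$t0=8
$t6=7+17=24
$t6=24^12=20
$t0=8-2=6
cmp $t0, 0  (cmp 6,0)
bne L0: taken
$t6=20+17=37
$t6=37^12=41
$t0=6-2=4
cmp $t0, 0  (cmp 4,0)
bne L0: taken
$t6=41+17=58
$t6=58^12=54
$t0=4-2=2
cmp $t0, 0  (cmp 2,0)
bne L0: taken
$t6=54+17=71
$t6=71^12=75
$t0=2-2=0
cmp $t0, 0  (cmp 0,0)
bne L0: not taken
halt.
Total executed instructions: 23.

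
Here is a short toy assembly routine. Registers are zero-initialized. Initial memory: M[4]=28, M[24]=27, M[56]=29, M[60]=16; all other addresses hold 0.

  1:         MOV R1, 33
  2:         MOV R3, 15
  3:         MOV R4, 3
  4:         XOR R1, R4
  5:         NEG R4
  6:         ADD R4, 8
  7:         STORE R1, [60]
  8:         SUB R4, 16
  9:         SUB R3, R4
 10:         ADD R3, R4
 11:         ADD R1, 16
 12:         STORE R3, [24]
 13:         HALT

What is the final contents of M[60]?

34

R1=33
R3=15
R4=3
R1=33^3=34
R4=-(3)=-3
R4=(-3)+8=5
STORE R1, [60] → M[60]=34
R4=5-16=-11
R3=15-(-11)=26
R3=26+(-11)=15
R1=34+16=50
STORE R3, [24] → M[24]=15
halt.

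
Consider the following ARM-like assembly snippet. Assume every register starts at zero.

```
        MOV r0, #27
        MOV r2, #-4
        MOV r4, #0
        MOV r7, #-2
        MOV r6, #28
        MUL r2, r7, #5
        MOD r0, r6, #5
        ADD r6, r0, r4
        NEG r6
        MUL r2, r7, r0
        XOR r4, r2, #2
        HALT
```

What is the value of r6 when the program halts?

-3

r0=27
r2=-4
r4=0
r7=-2
r6=28
r2=(-2)*5=-10
r0=28%5=3
r6=3+0=3
r6=-(3)=-3
r2=(-2)*3=-6
r4=(-6)^2=-8
halt.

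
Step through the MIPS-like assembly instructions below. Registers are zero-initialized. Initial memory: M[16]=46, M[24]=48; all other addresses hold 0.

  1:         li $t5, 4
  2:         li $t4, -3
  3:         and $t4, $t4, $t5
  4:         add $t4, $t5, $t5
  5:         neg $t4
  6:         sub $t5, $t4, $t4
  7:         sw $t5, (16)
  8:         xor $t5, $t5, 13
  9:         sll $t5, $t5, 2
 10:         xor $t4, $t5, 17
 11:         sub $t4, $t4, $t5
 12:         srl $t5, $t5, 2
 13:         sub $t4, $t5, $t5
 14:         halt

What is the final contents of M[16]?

0

after li $t5, 4: $t5=4
after li $t4, -3: $t4=-3
after and $t4, $t4, $t5: $t4=(-3)&4=4
after add $t4, $t5, $t5: $t4=4+4=8
after neg $t4: $t4=-(8)=-8
after sub $t5, $t4, $t4: $t5=(-8)-(-8)=0
sw $t5, (16) → M[16]=0
after xor $t5, $t5, 13: $t5=0^13=13
after sll $t5, $t5, 2: $t5=13<<2=52
after xor $t4, $t5, 17: $t4=52^17=37
after sub $t4, $t4, $t5: $t4=37-52=-15
after srl $t5, $t5, 2: $t5=52>>2=13
after sub $t4, $t5, $t5: $t4=13-13=0
halt.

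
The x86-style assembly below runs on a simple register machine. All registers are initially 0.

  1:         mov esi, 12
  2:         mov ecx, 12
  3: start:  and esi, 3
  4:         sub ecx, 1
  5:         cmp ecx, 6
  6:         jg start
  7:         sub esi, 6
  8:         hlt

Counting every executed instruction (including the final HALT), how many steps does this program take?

28

esi=12
ecx=12
esi=12&3=0
ecx=12-1=11
cmp ecx, 6  (cmp 11,6)
jg start: taken
esi=0&3=0
ecx=11-1=10
cmp ecx, 6  (cmp 10,6)
jg start: taken
esi=0&3=0
ecx=10-1=9
cmp ecx, 6  (cmp 9,6)
jg start: taken
esi=0&3=0
ecx=9-1=8
cmp ecx, 6  (cmp 8,6)
jg start: taken
esi=0&3=0
ecx=8-1=7
cmp ecx, 6  (cmp 7,6)
jg start: taken
esi=0&3=0
ecx=7-1=6
cmp ecx, 6  (cmp 6,6)
jg start: not taken
esi=0-6=-6
halt.
Total executed instructions: 28.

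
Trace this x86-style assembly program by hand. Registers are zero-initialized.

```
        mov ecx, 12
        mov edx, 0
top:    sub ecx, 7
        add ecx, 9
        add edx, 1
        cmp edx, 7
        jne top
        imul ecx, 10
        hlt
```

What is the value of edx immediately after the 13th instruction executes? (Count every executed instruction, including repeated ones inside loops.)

mov ecx, 12 → ecx=12
mov edx, 0 → edx=0
sub ecx, 7 → ecx=12-7=5
add ecx, 9 → ecx=5+9=14
add edx, 1 → edx=0+1=1
cmp edx, 7  (cmp 1,7)
jne top: taken
sub ecx, 7 → ecx=14-7=7
add ecx, 9 → ecx=7+9=16
add edx, 1 → edx=1+1=2
cmp edx, 7  (cmp 2,7)
jne top: taken
sub ecx, 7 → ecx=16-7=9
After step 13: edx = 2.

2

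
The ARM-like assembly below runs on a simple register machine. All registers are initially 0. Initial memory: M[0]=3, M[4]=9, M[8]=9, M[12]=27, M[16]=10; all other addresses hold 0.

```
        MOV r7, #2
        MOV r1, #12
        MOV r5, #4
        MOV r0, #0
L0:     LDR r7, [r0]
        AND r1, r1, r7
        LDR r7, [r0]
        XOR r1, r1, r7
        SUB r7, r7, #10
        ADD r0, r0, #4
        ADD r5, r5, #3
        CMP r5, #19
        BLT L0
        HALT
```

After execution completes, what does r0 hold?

r7=2
r1=12
r5=4
r0=0
r7=M[0]=3
r1=12&3=0
r7=M[0]=3
r1=0^3=3
r7=3-10=-7
r0=0+4=4
r5=4+3=7
CMP r5, #19  (cmp 7,19)
BLT L0: taken
r7=M[4]=9
r1=3&9=1
r7=M[4]=9
r1=1^9=8
r7=9-10=-1
r0=4+4=8
r5=7+3=10
CMP r5, #19  (cmp 10,19)
BLT L0: taken
r7=M[8]=9
r1=8&9=8
r7=M[8]=9
r1=8^9=1
r7=9-10=-1
r0=8+4=12
r5=10+3=13
CMP r5, #19  (cmp 13,19)
BLT L0: taken
r7=M[12]=27
r1=1&27=1
r7=M[12]=27
r1=1^27=26
r7=27-10=17
r0=12+4=16
r5=13+3=16
CMP r5, #19  (cmp 16,19)
BLT L0: taken
r7=M[16]=10
r1=26&10=10
r7=M[16]=10
r1=10^10=0
r7=10-10=0
r0=16+4=20
r5=16+3=19
CMP r5, #19  (cmp 19,19)
BLT L0: not taken
halt.

20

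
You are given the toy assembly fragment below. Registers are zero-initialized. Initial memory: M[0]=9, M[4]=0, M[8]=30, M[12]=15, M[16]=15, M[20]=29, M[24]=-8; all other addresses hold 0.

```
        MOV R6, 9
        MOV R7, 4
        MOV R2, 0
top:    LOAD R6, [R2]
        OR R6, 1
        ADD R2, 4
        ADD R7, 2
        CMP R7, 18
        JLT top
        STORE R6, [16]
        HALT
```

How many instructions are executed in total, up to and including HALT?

MOV R6, 9 → R6=9
MOV R7, 4 → R7=4
MOV R2, 0 → R2=0
LOAD R6, [R2] → R6=M[0]=9
OR R6, 1 → R6=9|1=9
ADD R2, 4 → R2=0+4=4
ADD R7, 2 → R7=4+2=6
CMP R7, 18  (cmp 6,18)
JLT top: taken
LOAD R6, [R2] → R6=M[4]=0
OR R6, 1 → R6=0|1=1
ADD R2, 4 → R2=4+4=8
ADD R7, 2 → R7=6+2=8
CMP R7, 18  (cmp 8,18)
JLT top: taken
LOAD R6, [R2] → R6=M[8]=30
OR R6, 1 → R6=30|1=31
ADD R2, 4 → R2=8+4=12
ADD R7, 2 → R7=8+2=10
CMP R7, 18  (cmp 10,18)
JLT top: taken
LOAD R6, [R2] → R6=M[12]=15
OR R6, 1 → R6=15|1=15
ADD R2, 4 → R2=12+4=16
ADD R7, 2 → R7=10+2=12
CMP R7, 18  (cmp 12,18)
JLT top: taken
LOAD R6, [R2] → R6=M[16]=15
OR R6, 1 → R6=15|1=15
ADD R2, 4 → R2=16+4=20
ADD R7, 2 → R7=12+2=14
CMP R7, 18  (cmp 14,18)
JLT top: taken
LOAD R6, [R2] → R6=M[20]=29
OR R6, 1 → R6=29|1=29
ADD R2, 4 → R2=20+4=24
ADD R7, 2 → R7=14+2=16
CMP R7, 18  (cmp 16,18)
JLT top: taken
LOAD R6, [R2] → R6=M[24]=-8
OR R6, 1 → R6=(-8)|1=-7
ADD R2, 4 → R2=24+4=28
ADD R7, 2 → R7=16+2=18
CMP R7, 18  (cmp 18,18)
JLT top: not taken
STORE R6, [16] → M[16]=-7
halt.
Total executed instructions: 47.

47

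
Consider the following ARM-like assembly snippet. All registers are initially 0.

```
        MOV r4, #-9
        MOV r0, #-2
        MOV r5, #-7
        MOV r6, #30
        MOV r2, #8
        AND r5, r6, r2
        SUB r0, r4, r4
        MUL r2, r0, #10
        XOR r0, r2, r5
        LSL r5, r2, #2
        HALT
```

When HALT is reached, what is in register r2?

0

after MOV r4, #-9: r4=-9
after MOV r0, #-2: r0=-2
after MOV r5, #-7: r5=-7
after MOV r6, #30: r6=30
after MOV r2, #8: r2=8
after AND r5, r6, r2: r5=30&8=8
after SUB r0, r4, r4: r0=(-9)-(-9)=0
after MUL r2, r0, #10: r2=0*10=0
after XOR r0, r2, r5: r0=0^8=8
after LSL r5, r2, #2: r5=0<<2=0
halt.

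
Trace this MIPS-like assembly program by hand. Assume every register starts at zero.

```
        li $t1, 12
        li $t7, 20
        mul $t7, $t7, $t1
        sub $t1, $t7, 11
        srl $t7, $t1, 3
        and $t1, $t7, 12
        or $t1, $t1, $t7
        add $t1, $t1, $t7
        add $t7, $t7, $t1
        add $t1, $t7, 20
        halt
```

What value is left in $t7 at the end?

li $t1, 12 → $t1=12
li $t7, 20 → $t7=20
mul $t7, $t7, $t1 → $t7=20*12=240
sub $t1, $t7, 11 → $t1=240-11=229
srl $t7, $t1, 3 → $t7=229>>3=28
and $t1, $t7, 12 → $t1=28&12=12
or $t1, $t1, $t7 → $t1=12|28=28
add $t1, $t1, $t7 → $t1=28+28=56
add $t7, $t7, $t1 → $t7=28+56=84
add $t1, $t7, 20 → $t1=84+20=104
halt.

84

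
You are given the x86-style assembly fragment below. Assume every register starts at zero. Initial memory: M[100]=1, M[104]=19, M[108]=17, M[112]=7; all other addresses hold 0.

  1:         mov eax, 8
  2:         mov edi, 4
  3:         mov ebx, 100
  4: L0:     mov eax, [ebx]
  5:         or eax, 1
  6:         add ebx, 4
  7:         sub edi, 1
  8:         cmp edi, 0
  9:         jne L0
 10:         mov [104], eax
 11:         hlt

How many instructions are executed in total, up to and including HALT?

mov eax, 8 → eax=8
mov edi, 4 → edi=4
mov ebx, 100 → ebx=100
mov eax, [ebx] → eax=M[100]=1
or eax, 1 → eax=1|1=1
add ebx, 4 → ebx=100+4=104
sub edi, 1 → edi=4-1=3
cmp edi, 0  (cmp 3,0)
jne L0: taken
mov eax, [ebx] → eax=M[104]=19
or eax, 1 → eax=19|1=19
add ebx, 4 → ebx=104+4=108
sub edi, 1 → edi=3-1=2
cmp edi, 0  (cmp 2,0)
jne L0: taken
mov eax, [ebx] → eax=M[108]=17
or eax, 1 → eax=17|1=17
add ebx, 4 → ebx=108+4=112
sub edi, 1 → edi=2-1=1
cmp edi, 0  (cmp 1,0)
jne L0: taken
mov eax, [ebx] → eax=M[112]=7
or eax, 1 → eax=7|1=7
add ebx, 4 → ebx=112+4=116
sub edi, 1 → edi=1-1=0
cmp edi, 0  (cmp 0,0)
jne L0: not taken
mov [104], eax → M[104]=7
halt.
Total executed instructions: 29.

29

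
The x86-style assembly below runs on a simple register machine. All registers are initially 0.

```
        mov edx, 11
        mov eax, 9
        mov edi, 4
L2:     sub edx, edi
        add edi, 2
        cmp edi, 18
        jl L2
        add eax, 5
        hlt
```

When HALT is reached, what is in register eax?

mov edx, 11 → edx=11
mov eax, 9 → eax=9
mov edi, 4 → edi=4
sub edx, edi → edx=11-4=7
add edi, 2 → edi=4+2=6
cmp edi, 18  (cmp 6,18)
jl L2: taken
sub edx, edi → edx=7-6=1
add edi, 2 → edi=6+2=8
cmp edi, 18  (cmp 8,18)
jl L2: taken
sub edx, edi → edx=1-8=-7
add edi, 2 → edi=8+2=10
cmp edi, 18  (cmp 10,18)
jl L2: taken
sub edx, edi → edx=(-7)-10=-17
add edi, 2 → edi=10+2=12
cmp edi, 18  (cmp 12,18)
jl L2: taken
sub edx, edi → edx=(-17)-12=-29
add edi, 2 → edi=12+2=14
cmp edi, 18  (cmp 14,18)
jl L2: taken
sub edx, edi → edx=(-29)-14=-43
add edi, 2 → edi=14+2=16
cmp edi, 18  (cmp 16,18)
jl L2: taken
sub edx, edi → edx=(-43)-16=-59
add edi, 2 → edi=16+2=18
cmp edi, 18  (cmp 18,18)
jl L2: not taken
add eax, 5 → eax=9+5=14
halt.

14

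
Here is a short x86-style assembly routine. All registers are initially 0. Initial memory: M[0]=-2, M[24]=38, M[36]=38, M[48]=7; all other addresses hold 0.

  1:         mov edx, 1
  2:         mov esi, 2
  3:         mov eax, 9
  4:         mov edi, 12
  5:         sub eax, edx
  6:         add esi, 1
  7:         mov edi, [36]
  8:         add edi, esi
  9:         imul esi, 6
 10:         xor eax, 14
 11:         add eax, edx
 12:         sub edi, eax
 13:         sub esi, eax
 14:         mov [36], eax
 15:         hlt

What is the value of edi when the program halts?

34

mov edx, 1 → edx=1
mov esi, 2 → esi=2
mov eax, 9 → eax=9
mov edi, 12 → edi=12
sub eax, edx → eax=9-1=8
add esi, 1 → esi=2+1=3
mov edi, [36] → edi=M[36]=38
add edi, esi → edi=38+3=41
imul esi, 6 → esi=3*6=18
xor eax, 14 → eax=8^14=6
add eax, edx → eax=6+1=7
sub edi, eax → edi=41-7=34
sub esi, eax → esi=18-7=11
mov [36], eax → M[36]=7
halt.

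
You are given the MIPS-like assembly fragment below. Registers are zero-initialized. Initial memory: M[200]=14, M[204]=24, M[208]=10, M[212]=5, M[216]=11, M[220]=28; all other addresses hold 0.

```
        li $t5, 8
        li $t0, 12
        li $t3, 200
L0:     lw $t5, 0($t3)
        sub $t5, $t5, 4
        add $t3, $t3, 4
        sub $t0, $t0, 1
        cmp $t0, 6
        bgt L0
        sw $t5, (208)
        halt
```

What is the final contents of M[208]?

24

after li $t5, 8: $t5=8
after li $t0, 12: $t0=12
after li $t3, 200: $t3=200
after lw $t5, 0($t3): $t5=M[200]=14
after sub $t5, $t5, 4: $t5=14-4=10
after add $t3, $t3, 4: $t3=200+4=204
after sub $t0, $t0, 1: $t0=12-1=11
cmp $t0, 6  (cmp 11,6)
bgt L0: taken
after lw $t5, 0($t3): $t5=M[204]=24
after sub $t5, $t5, 4: $t5=24-4=20
after add $t3, $t3, 4: $t3=204+4=208
after sub $t0, $t0, 1: $t0=11-1=10
cmp $t0, 6  (cmp 10,6)
bgt L0: taken
after lw $t5, 0($t3): $t5=M[208]=10
after sub $t5, $t5, 4: $t5=10-4=6
after add $t3, $t3, 4: $t3=208+4=212
after sub $t0, $t0, 1: $t0=10-1=9
cmp $t0, 6  (cmp 9,6)
bgt L0: taken
after lw $t5, 0($t3): $t5=M[212]=5
after sub $t5, $t5, 4: $t5=5-4=1
after add $t3, $t3, 4: $t3=212+4=216
after sub $t0, $t0, 1: $t0=9-1=8
cmp $t0, 6  (cmp 8,6)
bgt L0: taken
after lw $t5, 0($t3): $t5=M[216]=11
after sub $t5, $t5, 4: $t5=11-4=7
after add $t3, $t3, 4: $t3=216+4=220
after sub $t0, $t0, 1: $t0=8-1=7
cmp $t0, 6  (cmp 7,6)
bgt L0: taken
after lw $t5, 0($t3): $t5=M[220]=28
after sub $t5, $t5, 4: $t5=28-4=24
after add $t3, $t3, 4: $t3=220+4=224
after sub $t0, $t0, 1: $t0=7-1=6
cmp $t0, 6  (cmp 6,6)
bgt L0: not taken
sw $t5, (208) → M[208]=24
halt.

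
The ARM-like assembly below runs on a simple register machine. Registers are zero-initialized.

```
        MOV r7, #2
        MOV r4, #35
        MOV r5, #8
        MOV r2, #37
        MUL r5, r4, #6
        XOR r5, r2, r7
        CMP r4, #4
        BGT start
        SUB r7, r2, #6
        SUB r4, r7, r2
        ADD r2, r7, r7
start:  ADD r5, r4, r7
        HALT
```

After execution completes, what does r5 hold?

37

MOV r7, #2 → r7=2
MOV r4, #35 → r4=35
MOV r5, #8 → r5=8
MOV r2, #37 → r2=37
MUL r5, r4, #6 → r5=35*6=210
XOR r5, r2, r7 → r5=37^2=39
CMP r4, #4  (cmp 35,4)
BGT start: taken
ADD r5, r4, r7 → r5=35+2=37
halt.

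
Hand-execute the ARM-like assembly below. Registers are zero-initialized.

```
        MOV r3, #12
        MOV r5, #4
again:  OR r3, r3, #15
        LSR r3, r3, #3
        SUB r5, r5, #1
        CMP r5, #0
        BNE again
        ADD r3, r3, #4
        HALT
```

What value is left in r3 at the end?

r3=12
r5=4
r3=12|15=15
r3=15>>3=1
r5=4-1=3
CMP r5, #0  (cmp 3,0)
BNE again: taken
r3=1|15=15
r3=15>>3=1
r5=3-1=2
CMP r5, #0  (cmp 2,0)
BNE again: taken
r3=1|15=15
r3=15>>3=1
r5=2-1=1
CMP r5, #0  (cmp 1,0)
BNE again: taken
r3=1|15=15
r3=15>>3=1
r5=1-1=0
CMP r5, #0  (cmp 0,0)
BNE again: not taken
r3=1+4=5
halt.

5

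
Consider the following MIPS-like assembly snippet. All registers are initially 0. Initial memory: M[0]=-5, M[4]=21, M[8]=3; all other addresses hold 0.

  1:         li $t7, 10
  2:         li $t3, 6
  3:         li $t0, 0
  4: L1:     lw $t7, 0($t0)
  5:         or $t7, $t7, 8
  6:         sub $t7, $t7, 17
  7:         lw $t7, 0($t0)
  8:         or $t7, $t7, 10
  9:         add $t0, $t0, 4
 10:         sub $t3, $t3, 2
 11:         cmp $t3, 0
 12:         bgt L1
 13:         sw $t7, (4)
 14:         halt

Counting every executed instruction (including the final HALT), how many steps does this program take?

$t7=10
$t3=6
$t0=0
$t7=M[0]=-5
$t7=(-5)|8=-5
$t7=(-5)-17=-22
$t7=M[0]=-5
$t7=(-5)|10=-5
$t0=0+4=4
$t3=6-2=4
cmp $t3, 0  (cmp 4,0)
bgt L1: taken
$t7=M[4]=21
$t7=21|8=29
$t7=29-17=12
$t7=M[4]=21
$t7=21|10=31
$t0=4+4=8
$t3=4-2=2
cmp $t3, 0  (cmp 2,0)
bgt L1: taken
$t7=M[8]=3
$t7=3|8=11
$t7=11-17=-6
$t7=M[8]=3
$t7=3|10=11
$t0=8+4=12
$t3=2-2=0
cmp $t3, 0  (cmp 0,0)
bgt L1: not taken
sw $t7, (4) → M[4]=11
halt.
Total executed instructions: 32.

32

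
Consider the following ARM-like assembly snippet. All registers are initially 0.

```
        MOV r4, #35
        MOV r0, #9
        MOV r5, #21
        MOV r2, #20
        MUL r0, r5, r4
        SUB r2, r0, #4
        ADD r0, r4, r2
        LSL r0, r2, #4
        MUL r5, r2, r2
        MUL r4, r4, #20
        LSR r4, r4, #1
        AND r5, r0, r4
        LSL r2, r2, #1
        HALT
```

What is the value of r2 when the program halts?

MOV r4, #35 → r4=35
MOV r0, #9 → r0=9
MOV r5, #21 → r5=21
MOV r2, #20 → r2=20
MUL r0, r5, r4 → r0=21*35=735
SUB r2, r0, #4 → r2=735-4=731
ADD r0, r4, r2 → r0=35+731=766
LSL r0, r2, #4 → r0=731<<4=11696
MUL r5, r2, r2 → r5=731*731=534361
MUL r4, r4, #20 → r4=35*20=700
LSR r4, r4, #1 → r4=700>>1=350
AND r5, r0, r4 → r5=11696&350=272
LSL r2, r2, #1 → r2=731<<1=1462
halt.

1462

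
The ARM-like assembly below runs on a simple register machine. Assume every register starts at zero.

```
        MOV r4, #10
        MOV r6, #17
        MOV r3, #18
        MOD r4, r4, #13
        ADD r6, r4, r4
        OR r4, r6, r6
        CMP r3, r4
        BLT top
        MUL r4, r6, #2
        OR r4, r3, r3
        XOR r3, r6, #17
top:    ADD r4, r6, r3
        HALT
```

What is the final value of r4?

r4=10
r6=17
r3=18
r4=10%13=10
r6=10+10=20
r4=20|20=20
CMP r3, r4  (cmp 18,20)
BLT top: taken
r4=20+18=38
halt.

38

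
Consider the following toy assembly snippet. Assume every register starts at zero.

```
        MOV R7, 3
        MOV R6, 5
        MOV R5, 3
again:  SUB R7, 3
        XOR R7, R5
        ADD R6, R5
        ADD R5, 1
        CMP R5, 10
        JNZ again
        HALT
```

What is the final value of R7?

R7=3
R6=5
R5=3
R7=3-3=0
R7=0^3=3
R6=5+3=8
R5=3+1=4
CMP R5, 10  (cmp 4,10)
JNZ again: taken
R7=3-3=0
R7=0^4=4
R6=8+4=12
R5=4+1=5
CMP R5, 10  (cmp 5,10)
JNZ again: taken
R7=4-3=1
R7=1^5=4
R6=12+5=17
R5=5+1=6
CMP R5, 10  (cmp 6,10)
JNZ again: taken
R7=4-3=1
R7=1^6=7
R6=17+6=23
R5=6+1=7
CMP R5, 10  (cmp 7,10)
JNZ again: taken
R7=7-3=4
R7=4^7=3
R6=23+7=30
R5=7+1=8
CMP R5, 10  (cmp 8,10)
JNZ again: taken
R7=3-3=0
R7=0^8=8
R6=30+8=38
R5=8+1=9
CMP R5, 10  (cmp 9,10)
JNZ again: taken
R7=8-3=5
R7=5^9=12
R6=38+9=47
R5=9+1=10
CMP R5, 10  (cmp 10,10)
JNZ again: not taken
halt.

12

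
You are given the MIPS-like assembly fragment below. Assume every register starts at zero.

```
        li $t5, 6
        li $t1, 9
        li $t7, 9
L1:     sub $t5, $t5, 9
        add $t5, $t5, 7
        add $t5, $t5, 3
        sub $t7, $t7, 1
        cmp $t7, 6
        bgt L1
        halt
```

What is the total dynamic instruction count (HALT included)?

22

after li $t5, 6: $t5=6
after li $t1, 9: $t1=9
after li $t7, 9: $t7=9
after sub $t5, $t5, 9: $t5=6-9=-3
after add $t5, $t5, 7: $t5=(-3)+7=4
after add $t5, $t5, 3: $t5=4+3=7
after sub $t7, $t7, 1: $t7=9-1=8
cmp $t7, 6  (cmp 8,6)
bgt L1: taken
after sub $t5, $t5, 9: $t5=7-9=-2
after add $t5, $t5, 7: $t5=(-2)+7=5
after add $t5, $t5, 3: $t5=5+3=8
after sub $t7, $t7, 1: $t7=8-1=7
cmp $t7, 6  (cmp 7,6)
bgt L1: taken
after sub $t5, $t5, 9: $t5=8-9=-1
after add $t5, $t5, 7: $t5=(-1)+7=6
after add $t5, $t5, 3: $t5=6+3=9
after sub $t7, $t7, 1: $t7=7-1=6
cmp $t7, 6  (cmp 6,6)
bgt L1: not taken
halt.
Total executed instructions: 22.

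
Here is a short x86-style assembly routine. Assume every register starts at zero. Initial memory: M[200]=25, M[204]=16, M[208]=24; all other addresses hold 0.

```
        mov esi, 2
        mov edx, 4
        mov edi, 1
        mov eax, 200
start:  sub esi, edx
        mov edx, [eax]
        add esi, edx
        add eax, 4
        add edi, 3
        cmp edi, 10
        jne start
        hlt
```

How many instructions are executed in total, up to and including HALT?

esi=2
edx=4
edi=1
eax=200
esi=2-4=-2
edx=M[200]=25
esi=(-2)+25=23
eax=200+4=204
edi=1+3=4
cmp edi, 10  (cmp 4,10)
jne start: taken
esi=23-25=-2
edx=M[204]=16
esi=(-2)+16=14
eax=204+4=208
edi=4+3=7
cmp edi, 10  (cmp 7,10)
jne start: taken
esi=14-16=-2
edx=M[208]=24
esi=(-2)+24=22
eax=208+4=212
edi=7+3=10
cmp edi, 10  (cmp 10,10)
jne start: not taken
halt.
Total executed instructions: 26.

26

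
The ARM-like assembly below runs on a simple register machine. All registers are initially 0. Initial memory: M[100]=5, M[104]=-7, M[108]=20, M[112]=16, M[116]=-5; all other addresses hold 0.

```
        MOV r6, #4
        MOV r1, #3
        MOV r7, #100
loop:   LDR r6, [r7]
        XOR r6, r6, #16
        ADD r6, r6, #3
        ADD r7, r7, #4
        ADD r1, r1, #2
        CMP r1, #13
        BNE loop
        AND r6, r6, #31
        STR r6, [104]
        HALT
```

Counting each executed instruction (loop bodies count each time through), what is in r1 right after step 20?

7

after MOV r6, #4: r6=4
after MOV r1, #3: r1=3
after MOV r7, #100: r7=100
after LDR r6, [r7]: r6=M[100]=5
after XOR r6, r6, #16: r6=5^16=21
after ADD r6, r6, #3: r6=21+3=24
after ADD r7, r7, #4: r7=100+4=104
after ADD r1, r1, #2: r1=3+2=5
CMP r1, #13  (cmp 5,13)
BNE loop: taken
after LDR r6, [r7]: r6=M[104]=-7
after XOR r6, r6, #16: r6=(-7)^16=-23
after ADD r6, r6, #3: r6=(-23)+3=-20
after ADD r7, r7, #4: r7=104+4=108
after ADD r1, r1, #2: r1=5+2=7
CMP r1, #13  (cmp 7,13)
BNE loop: taken
after LDR r6, [r7]: r6=M[108]=20
after XOR r6, r6, #16: r6=20^16=4
after ADD r6, r6, #3: r6=4+3=7
After step 20: r1 = 7.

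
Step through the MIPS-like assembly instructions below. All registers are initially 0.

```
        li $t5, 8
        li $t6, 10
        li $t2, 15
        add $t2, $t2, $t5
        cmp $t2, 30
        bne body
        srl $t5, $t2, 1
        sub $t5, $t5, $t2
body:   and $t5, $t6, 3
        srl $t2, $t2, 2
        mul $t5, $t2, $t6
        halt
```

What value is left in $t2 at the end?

5

li $t5, 8 → $t5=8
li $t6, 10 → $t6=10
li $t2, 15 → $t2=15
add $t2, $t2, $t5 → $t2=15+8=23
cmp $t2, 30  (cmp 23,30)
bne body: taken
and $t5, $t6, 3 → $t5=10&3=2
srl $t2, $t2, 2 → $t2=23>>2=5
mul $t5, $t2, $t6 → $t5=5*10=50
halt.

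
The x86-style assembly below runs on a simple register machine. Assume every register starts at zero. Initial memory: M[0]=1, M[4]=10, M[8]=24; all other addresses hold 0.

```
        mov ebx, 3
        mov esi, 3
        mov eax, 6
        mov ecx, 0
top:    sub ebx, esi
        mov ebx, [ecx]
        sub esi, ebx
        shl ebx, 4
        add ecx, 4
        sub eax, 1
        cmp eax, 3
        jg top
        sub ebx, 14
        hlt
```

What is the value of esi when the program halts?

-32

ebx=3
esi=3
eax=6
ecx=0
ebx=3-3=0
ebx=M[0]=1
esi=3-1=2
ebx=1<<4=16
ecx=0+4=4
eax=6-1=5
cmp eax, 3  (cmp 5,3)
jg top: taken
ebx=16-2=14
ebx=M[4]=10
esi=2-10=-8
ebx=10<<4=160
ecx=4+4=8
eax=5-1=4
cmp eax, 3  (cmp 4,3)
jg top: taken
ebx=160-(-8)=168
ebx=M[8]=24
esi=(-8)-24=-32
ebx=24<<4=384
ecx=8+4=12
eax=4-1=3
cmp eax, 3  (cmp 3,3)
jg top: not taken
ebx=384-14=370
halt.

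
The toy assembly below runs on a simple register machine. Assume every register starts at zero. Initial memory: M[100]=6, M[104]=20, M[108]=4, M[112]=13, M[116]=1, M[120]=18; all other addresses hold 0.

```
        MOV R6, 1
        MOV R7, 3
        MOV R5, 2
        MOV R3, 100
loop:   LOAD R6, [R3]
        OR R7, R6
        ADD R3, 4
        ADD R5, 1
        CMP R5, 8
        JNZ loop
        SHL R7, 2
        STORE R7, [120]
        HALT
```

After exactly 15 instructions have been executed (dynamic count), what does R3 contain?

108

after MOV R6, 1: R6=1
after MOV R7, 3: R7=3
after MOV R5, 2: R5=2
after MOV R3, 100: R3=100
after LOAD R6, [R3]: R6=M[100]=6
after OR R7, R6: R7=3|6=7
after ADD R3, 4: R3=100+4=104
after ADD R5, 1: R5=2+1=3
CMP R5, 8  (cmp 3,8)
JNZ loop: taken
after LOAD R6, [R3]: R6=M[104]=20
after OR R7, R6: R7=7|20=23
after ADD R3, 4: R3=104+4=108
after ADD R5, 1: R5=3+1=4
CMP R5, 8  (cmp 4,8)
After step 15: R3 = 108.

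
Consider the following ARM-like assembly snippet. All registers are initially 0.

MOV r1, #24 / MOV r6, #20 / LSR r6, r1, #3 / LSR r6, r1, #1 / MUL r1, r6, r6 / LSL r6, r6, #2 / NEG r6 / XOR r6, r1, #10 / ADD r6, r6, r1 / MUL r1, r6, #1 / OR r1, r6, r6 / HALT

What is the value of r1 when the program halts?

after MOV r1, #24: r1=24
after MOV r6, #20: r6=20
after LSR r6, r1, #3: r6=24>>3=3
after LSR r6, r1, #1: r6=24>>1=12
after MUL r1, r6, r6: r1=12*12=144
after LSL r6, r6, #2: r6=12<<2=48
after NEG r6: r6=-(48)=-48
after XOR r6, r1, #10: r6=144^10=154
after ADD r6, r6, r1: r6=154+144=298
after MUL r1, r6, #1: r1=298*1=298
after OR r1, r6, r6: r1=298|298=298
halt.

298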